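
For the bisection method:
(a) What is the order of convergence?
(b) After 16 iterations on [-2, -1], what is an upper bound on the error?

(a) Bisection has linear (order 1) convergence; the error is halved each step.

(b) Error bound = (b-a)/2^n = (-1 - (-2))/2^{16}
    = 1/2^{16}

(a) 1 (linear); (b) error ≤ 1.53e-05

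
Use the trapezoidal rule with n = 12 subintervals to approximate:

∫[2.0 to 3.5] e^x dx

f(x) = e^x
a = 2.0, b = 3.5, n = 12
h = (b - a)/n = 0.125000

Trapezoidal rule: (h/2)[f(x₀) + 2f(x₁) + 2f(x₂) + ... + f(xₙ)]

x_0 = 2.0000, f(x_0) = 7.389056, coefficient = 1
x_1 = 2.1250, f(x_1) = 8.372897, coefficient = 2
x_2 = 2.2500, f(x_2) = 9.487736, coefficient = 2
x_3 = 2.3750, f(x_3) = 10.751013, coefficient = 2
x_4 = 2.5000, f(x_4) = 12.182494, coefficient = 2
x_5 = 2.6250, f(x_5) = 13.804574, coefficient = 2
x_6 = 2.7500, f(x_6) = 15.642632, coefficient = 2
x_7 = 2.8750, f(x_7) = 17.725424, coefficient = 2
x_8 = 3.0000, f(x_8) = 20.085537, coefficient = 2
x_9 = 3.1250, f(x_9) = 22.759895, coefficient = 2
x_10 = 3.2500, f(x_10) = 25.790340, coefficient = 2
x_11 = 3.3750, f(x_11) = 29.224284, coefficient = 2
x_12 = 3.5000, f(x_12) = 33.115452, coefficient = 1

I ≈ (0.125000/2) × 412.158161 = 25.759885
Exact value: 25.726396
Error: 0.033489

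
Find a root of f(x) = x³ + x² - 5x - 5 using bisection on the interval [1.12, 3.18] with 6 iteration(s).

f(x) = x³ + x² - 5x - 5
Initial interval: [1.12, 3.18]

Iteration 1:
  c_1 = (1.120000 + 3.180000)/2 = 2.150000
  f(c_1) = f(2.150000) = -1.189125
  f(a) × f(c) ≥ 0, new interval: [2.150000, 3.180000]
Iteration 2:
  c_2 = (2.150000 + 3.180000)/2 = 2.665000
  f(c_2) = f(2.665000) = 7.704655
  f(a) × f(c) < 0, new interval: [2.150000, 2.665000]
Iteration 3:
  c_3 = (2.150000 + 2.665000)/2 = 2.407500
  f(c_3) = f(2.407500) = 2.712562
  f(a) × f(c) < 0, new interval: [2.150000, 2.407500]
Iteration 4:
  c_4 = (2.150000 + 2.407500)/2 = 2.278750
  f(c_4) = f(2.278750) = 0.631820
  f(a) × f(c) < 0, new interval: [2.150000, 2.278750]
Iteration 5:
  c_5 = (2.150000 + 2.278750)/2 = 2.214375
  f(c_5) = f(2.214375) = -0.310327
  f(a) × f(c) ≥ 0, new interval: [2.214375, 2.278750]
Iteration 6:
  c_6 = (2.214375 + 2.278750)/2 = 2.246563
  f(c_6) = f(2.246563) = 0.152728
  f(a) × f(c) < 0, new interval: [2.214375, 2.246563]

After 6 iteration(s), the approximation is c_6 = 2.246563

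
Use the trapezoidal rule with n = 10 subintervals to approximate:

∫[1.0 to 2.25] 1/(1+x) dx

f(x) = 1/(1+x)
a = 1.0, b = 2.25, n = 10
h = (b - a)/n = 0.125000

Trapezoidal rule: (h/2)[f(x₀) + 2f(x₁) + 2f(x₂) + ... + f(xₙ)]

x_0 = 1.0000, f(x_0) = 0.500000, coefficient = 1
x_1 = 1.1250, f(x_1) = 0.470588, coefficient = 2
x_2 = 1.2500, f(x_2) = 0.444444, coefficient = 2
x_3 = 1.3750, f(x_3) = 0.421053, coefficient = 2
x_4 = 1.5000, f(x_4) = 0.400000, coefficient = 2
x_5 = 1.6250, f(x_5) = 0.380952, coefficient = 2
x_6 = 1.7500, f(x_6) = 0.363636, coefficient = 2
x_7 = 1.8750, f(x_7) = 0.347826, coefficient = 2
x_8 = 2.0000, f(x_8) = 0.333333, coefficient = 2
x_9 = 2.1250, f(x_9) = 0.320000, coefficient = 2
x_10 = 2.2500, f(x_10) = 0.307692, coefficient = 1

I ≈ (0.125000/2) × 7.771359 = 0.485710
Exact value: 0.485508
Error: 0.000202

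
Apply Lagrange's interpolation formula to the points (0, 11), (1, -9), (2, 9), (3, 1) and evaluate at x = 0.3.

Lagrange interpolation formula:
P(x) = Σ yᵢ × Lᵢ(x)
where Lᵢ(x) = Π_{j≠i} (x - xⱼ)/(xᵢ - xⱼ)

L_0(0.3) = (0.3 - 1)/(0 - 1) × (0.3 - 2)/(0 - 2) × (0.3 - 3)/(0 - 3) = 0.535500
L_1(0.3) = (0.3 - 0)/(1 - 0) × (0.3 - 2)/(1 - 2) × (0.3 - 3)/(1 - 3) = 0.688500
L_2(0.3) = (0.3 - 0)/(2 - 0) × (0.3 - 1)/(2 - 1) × (0.3 - 3)/(2 - 3) = -0.283500
L_3(0.3) = (0.3 - 0)/(3 - 0) × (0.3 - 1)/(3 - 1) × (0.3 - 2)/(3 - 2) = 0.059500

P(0.3) = 11×L_0(0.3) + (-9)×L_1(0.3) + 9×L_2(0.3) + 1×L_3(0.3)
P(0.3) = -2.798000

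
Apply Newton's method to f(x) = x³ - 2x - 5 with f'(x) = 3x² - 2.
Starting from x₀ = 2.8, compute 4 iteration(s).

f(x) = x³ - 2x - 5
f'(x) = 3x² - 2
x₀ = 2.8

Newton-Raphson formula: x_{n+1} = x_n - f(x_n)/f'(x_n)

Iteration 1:
  f(2.800000) = 11.352000
  f'(2.800000) = 21.520000
  x_1 = 2.800000 - 11.352000/21.520000 = 2.272491
Iteration 2:
  f(2.272491) = 2.190647
  f'(2.272491) = 13.492642
  x_2 = 2.272491 - 2.190647/13.492642 = 2.110132
Iteration 3:
  f(2.110132) = 0.175431
  f'(2.110132) = 11.357972
  x_3 = 2.110132 - 0.175431/11.357972 = 2.094686
Iteration 4:
  f(2.094686) = 0.001507
  f'(2.094686) = 11.163134
  x_4 = 2.094686 - 0.001507/11.163134 = 2.094551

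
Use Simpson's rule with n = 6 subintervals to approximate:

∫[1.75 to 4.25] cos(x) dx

f(x) = cos(x)
a = 1.75, b = 4.25, n = 6
h = (b - a)/n = 0.416667

Simpson's rule: (h/3)[f(x₀) + 4f(x₁) + 2f(x₂) + ... + f(xₙ)]

x_0 = 1.7500, f(x_0) = -0.178246, coefficient = 1
x_1 = 2.1667, f(x_1) = -0.561229, coefficient = 4
x_2 = 2.5833, f(x_2) = -0.848178, coefficient = 2
x_3 = 3.0000, f(x_3) = -0.989992, coefficient = 4
x_4 = 3.4167, f(x_4) = -0.962405, coefficient = 2
x_5 = 3.8333, f(x_5) = -0.770137, coefficient = 4
x_6 = 4.2500, f(x_6) = -0.446087, coefficient = 1

I ≈ (0.416667/3) × -13.530935 = -1.879297
Exact value: -1.878975
Error: 0.000321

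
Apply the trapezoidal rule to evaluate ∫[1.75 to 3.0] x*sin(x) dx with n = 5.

f(x) = x*sin(x)
a = 1.75, b = 3.0, n = 5
h = (b - a)/n = 0.250000

Trapezoidal rule: (h/2)[f(x₀) + 2f(x₁) + 2f(x₂) + ... + f(xₙ)]

x_0 = 1.7500, f(x_0) = 1.721975, coefficient = 1
x_1 = 2.0000, f(x_1) = 1.818595, coefficient = 2
x_2 = 2.2500, f(x_2) = 1.750665, coefficient = 2
x_3 = 2.5000, f(x_3) = 1.496180, coefficient = 2
x_4 = 2.7500, f(x_4) = 1.049568, coefficient = 2
x_5 = 3.0000, f(x_5) = 0.423360, coefficient = 1

I ≈ (0.250000/2) × 14.375351 = 1.796919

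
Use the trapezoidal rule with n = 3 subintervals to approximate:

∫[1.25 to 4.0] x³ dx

f(x) = x³
a = 1.25, b = 4.0, n = 3
h = (b - a)/n = 0.916667

Trapezoidal rule: (h/2)[f(x₀) + 2f(x₁) + 2f(x₂) + ... + f(xₙ)]

x_0 = 1.2500, f(x_0) = 1.953125, coefficient = 1
x_1 = 2.1667, f(x_1) = 10.171296, coefficient = 2
x_2 = 3.0833, f(x_2) = 29.313079, coefficient = 2
x_3 = 4.0000, f(x_3) = 64.000000, coefficient = 1

I ≈ (0.916667/2) × 144.921875 = 66.422526
Exact value: 63.389648
Error: 3.032878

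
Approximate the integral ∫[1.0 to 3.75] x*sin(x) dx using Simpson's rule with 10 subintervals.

f(x) = x*sin(x)
a = 1.0, b = 3.75, n = 10
h = (b - a)/n = 0.275000

Simpson's rule: (h/3)[f(x₀) + 4f(x₁) + 2f(x₂) + ... + f(xₙ)]

x_0 = 1.0000, f(x_0) = 0.841471, coefficient = 1
x_1 = 1.2750, f(x_1) = 1.219627, coefficient = 4
x_2 = 1.5500, f(x_2) = 1.549665, coefficient = 2
x_3 = 1.8250, f(x_3) = 1.766352, coefficient = 4
x_4 = 2.1000, f(x_4) = 1.812740, coefficient = 2
x_5 = 2.3750, f(x_5) = 1.647502, coefficient = 4
x_6 = 2.6500, f(x_6) = 1.250881, coefficient = 2
x_7 = 2.9250, f(x_7) = 0.628592, coefficient = 4
x_8 = 3.2000, f(x_8) = -0.186797, coefficient = 2
x_9 = 3.4750, f(x_9) = -1.137245, coefficient = 4
x_10 = 3.7500, f(x_10) = -2.143355, coefficient = 1

I ≈ (0.275000/3) × 24.050403 = 2.204620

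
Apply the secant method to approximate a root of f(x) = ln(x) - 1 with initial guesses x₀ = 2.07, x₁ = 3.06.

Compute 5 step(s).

f(x) = ln(x) - 1
x₀ = 2.07, x₁ = 3.06

Secant formula: x_{n+1} = x_n - f(x_n)(x_n - x_{n-1})/(f(x_n) - f(x_{n-1}))

Iteration 1:
  f(2.070000) = -0.272451
  f(3.060000) = 0.118415
  x_2 = 3.060000 - 0.118415×(3.060000 - 2.070000)/(0.118415 - (-0.272451))
       = 2.760075
Iteration 2:
  f(3.060000) = 0.118415
  f(2.760075) = 0.015258
  x_3 = 2.760075 - 0.015258×(2.760075 - 3.060000)/(0.015258 - 0.118415)
       = 2.715713
Iteration 3:
  f(2.760075) = 0.015258
  f(2.715713) = -0.000945
  x_4 = 2.715713 - (-0.000945)×(2.715713 - 2.760075)/(-0.000945 - 0.015258)
       = 2.718302
Iteration 4:
  f(2.715713) = -0.000945
  f(2.718302) = 0.000007
  x_5 = 2.718302 - 0.000007×(2.718302 - 2.715713)/(0.000007 - (-0.000945))
       = 2.718282
Iteration 5:
  f(2.718302) = 0.000007
  f(2.718282) = 0.000000
  x_6 = 2.718282 - 0.000000×(2.718282 - 2.718302)/(0.000000 - 0.000007)
       = 2.718282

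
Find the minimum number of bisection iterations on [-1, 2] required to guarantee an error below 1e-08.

We need (b-a)/2^n ≤ 1e-08
(2 - (-1))/2^n ≤ 1e-08
3/2^n ≤ 1e-08
2^n ≥ 300000000
n ≥ log₂(300000000) = 28.16
n ≥ 29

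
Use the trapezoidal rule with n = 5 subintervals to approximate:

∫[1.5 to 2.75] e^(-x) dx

f(x) = e^(-x)
a = 1.5, b = 2.75, n = 5
h = (b - a)/n = 0.250000

Trapezoidal rule: (h/2)[f(x₀) + 2f(x₁) + 2f(x₂) + ... + f(xₙ)]

x_0 = 1.5000, f(x_0) = 0.223130, coefficient = 1
x_1 = 1.7500, f(x_1) = 0.173774, coefficient = 2
x_2 = 2.0000, f(x_2) = 0.135335, coefficient = 2
x_3 = 2.2500, f(x_3) = 0.105399, coefficient = 2
x_4 = 2.5000, f(x_4) = 0.082085, coefficient = 2
x_5 = 2.7500, f(x_5) = 0.063928, coefficient = 1

I ≈ (0.250000/2) × 1.280245 = 0.160031
Exact value: 0.159202
Error: 0.000828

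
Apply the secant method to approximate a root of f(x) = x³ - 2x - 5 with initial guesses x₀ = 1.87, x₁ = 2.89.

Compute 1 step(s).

f(x) = x³ - 2x - 5
x₀ = 1.87, x₁ = 2.89

Secant formula: x_{n+1} = x_n - f(x_n)(x_n - x_{n-1})/(f(x_n) - f(x_{n-1}))

Iteration 1:
  f(1.870000) = -2.200797
  f(2.890000) = 13.357569
  x_2 = 2.890000 - 13.357569×(2.890000 - 1.870000)/(13.357569 - (-2.200797))
       = 2.014283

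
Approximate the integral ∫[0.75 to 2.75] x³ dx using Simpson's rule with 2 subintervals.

f(x) = x³
a = 0.75, b = 2.75, n = 2
h = (b - a)/n = 1.000000

Simpson's rule: (h/3)[f(x₀) + 4f(x₁) + 2f(x₂) + ... + f(xₙ)]

x_0 = 0.7500, f(x_0) = 0.421875, coefficient = 1
x_1 = 1.7500, f(x_1) = 5.359375, coefficient = 4
x_2 = 2.7500, f(x_2) = 20.796875, coefficient = 1

I ≈ (1.000000/3) × 42.656250 = 14.218750
Exact value: 14.218750
Error: 0.000000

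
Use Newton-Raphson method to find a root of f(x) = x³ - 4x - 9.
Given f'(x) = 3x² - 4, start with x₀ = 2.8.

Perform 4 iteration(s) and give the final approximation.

f(x) = x³ - 4x - 9
f'(x) = 3x² - 4
x₀ = 2.8

Newton-Raphson formula: x_{n+1} = x_n - f(x_n)/f'(x_n)

Iteration 1:
  f(2.800000) = 1.752000
  f'(2.800000) = 19.520000
  x_1 = 2.800000 - 1.752000/19.520000 = 2.710246
Iteration 2:
  f(2.710246) = 0.066946
  f'(2.710246) = 18.036299
  x_2 = 2.710246 - 0.066946/18.036299 = 2.706534
Iteration 3:
  f(2.706534) = 0.000112
  f'(2.706534) = 17.975982
  x_3 = 2.706534 - 0.000112/17.975982 = 2.706528
Iteration 4:
  f(2.706528) = 0.000000
  f'(2.706528) = 17.975881
  x_4 = 2.706528 - 0.000000/17.975881 = 2.706528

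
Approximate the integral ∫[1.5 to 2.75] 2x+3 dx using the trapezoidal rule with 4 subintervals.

f(x) = 2x+3
a = 1.5, b = 2.75, n = 4
h = (b - a)/n = 0.312500

Trapezoidal rule: (h/2)[f(x₀) + 2f(x₁) + 2f(x₂) + ... + f(xₙ)]

x_0 = 1.5000, f(x_0) = 6.000000, coefficient = 1
x_1 = 1.8125, f(x_1) = 6.625000, coefficient = 2
x_2 = 2.1250, f(x_2) = 7.250000, coefficient = 2
x_3 = 2.4375, f(x_3) = 7.875000, coefficient = 2
x_4 = 2.7500, f(x_4) = 8.500000, coefficient = 1

I ≈ (0.312500/2) × 58.000000 = 9.062500
Exact value: 9.062500
Error: 0.000000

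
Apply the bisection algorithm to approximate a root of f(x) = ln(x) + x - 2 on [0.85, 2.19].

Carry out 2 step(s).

f(x) = ln(x) + x - 2
Initial interval: [0.85, 2.19]

Iteration 1:
  c_1 = (0.850000 + 2.190000)/2 = 1.520000
  f(c_1) = f(1.520000) = -0.061290
  f(a) × f(c) ≥ 0, new interval: [1.520000, 2.190000]
Iteration 2:
  c_2 = (1.520000 + 2.190000)/2 = 1.855000
  f(c_2) = f(1.855000) = 0.472885
  f(a) × f(c) < 0, new interval: [1.520000, 1.855000]

After 2 iteration(s), the approximation is c_2 = 1.855000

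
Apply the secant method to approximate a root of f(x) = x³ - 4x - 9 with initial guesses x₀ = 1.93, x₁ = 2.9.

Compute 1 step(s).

f(x) = x³ - 4x - 9
x₀ = 1.93, x₁ = 2.9

Secant formula: x_{n+1} = x_n - f(x_n)(x_n - x_{n-1})/(f(x_n) - f(x_{n-1}))

Iteration 1:
  f(1.930000) = -9.530943
  f(2.900000) = 3.789000
  x_2 = 2.900000 - 3.789000×(2.900000 - 1.930000)/(3.789000 - (-9.530943))
       = 2.624073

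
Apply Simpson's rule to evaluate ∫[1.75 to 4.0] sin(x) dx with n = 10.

f(x) = sin(x)
a = 1.75, b = 4.0, n = 10
h = (b - a)/n = 0.225000

Simpson's rule: (h/3)[f(x₀) + 4f(x₁) + 2f(x₂) + ... + f(xₙ)]

x_0 = 1.7500, f(x_0) = 0.983986, coefficient = 1
x_1 = 1.9750, f(x_1) = 0.919416, coefficient = 4
x_2 = 2.2000, f(x_2) = 0.808496, coefficient = 2
x_3 = 2.4250, f(x_3) = 0.656819, coefficient = 4
x_4 = 2.6500, f(x_4) = 0.472031, coefficient = 2
x_5 = 2.8750, f(x_5) = 0.263446, coefficient = 4
x_6 = 3.1000, f(x_6) = 0.041581, coefficient = 2
x_7 = 3.3250, f(x_7) = -0.182381, coefficient = 4
x_8 = 3.5500, f(x_8) = -0.397148, coefficient = 2
x_9 = 3.7750, f(x_9) = -0.591895, coefficient = 4
x_10 = 4.0000, f(x_10) = -0.756802, coefficient = 1

I ≈ (0.225000/3) × 6.338725 = 0.475404
Exact value: 0.475398
Error: 0.000007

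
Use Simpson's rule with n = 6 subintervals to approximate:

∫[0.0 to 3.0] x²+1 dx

f(x) = x²+1
a = 0.0, b = 3.0, n = 6
h = (b - a)/n = 0.500000

Simpson's rule: (h/3)[f(x₀) + 4f(x₁) + 2f(x₂) + ... + f(xₙ)]

x_0 = 0.0000, f(x_0) = 1.000000, coefficient = 1
x_1 = 0.5000, f(x_1) = 1.250000, coefficient = 4
x_2 = 1.0000, f(x_2) = 2.000000, coefficient = 2
x_3 = 1.5000, f(x_3) = 3.250000, coefficient = 4
x_4 = 2.0000, f(x_4) = 5.000000, coefficient = 2
x_5 = 2.5000, f(x_5) = 7.250000, coefficient = 4
x_6 = 3.0000, f(x_6) = 10.000000, coefficient = 1

I ≈ (0.500000/3) × 72.000000 = 12.000000
Exact value: 12.000000
Error: 0.000000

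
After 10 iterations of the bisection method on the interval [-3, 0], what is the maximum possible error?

Bisection error bound: |error| ≤ (b-a)/2^n
|error| ≤ (0 - (-3))/2^10 = 3/2^10
|error| ≤ 0.0029296875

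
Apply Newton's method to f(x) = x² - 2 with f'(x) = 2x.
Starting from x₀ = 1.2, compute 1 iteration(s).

f(x) = x² - 2
f'(x) = 2x
x₀ = 1.2

Newton-Raphson formula: x_{n+1} = x_n - f(x_n)/f'(x_n)

Iteration 1:
  f(1.200000) = -0.560000
  f'(1.200000) = 2.400000
  x_1 = 1.200000 - (-0.560000)/2.400000 = 1.433333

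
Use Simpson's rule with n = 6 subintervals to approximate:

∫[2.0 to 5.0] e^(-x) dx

f(x) = e^(-x)
a = 2.0, b = 5.0, n = 6
h = (b - a)/n = 0.500000

Simpson's rule: (h/3)[f(x₀) + 4f(x₁) + 2f(x₂) + ... + f(xₙ)]

x_0 = 2.0000, f(x_0) = 0.135335, coefficient = 1
x_1 = 2.5000, f(x_1) = 0.082085, coefficient = 4
x_2 = 3.0000, f(x_2) = 0.049787, coefficient = 2
x_3 = 3.5000, f(x_3) = 0.030197, coefficient = 4
x_4 = 4.0000, f(x_4) = 0.018316, coefficient = 2
x_5 = 4.5000, f(x_5) = 0.011109, coefficient = 4
x_6 = 5.0000, f(x_6) = 0.006738, coefficient = 1

I ≈ (0.500000/3) × 0.771844 = 0.128641
Exact value: 0.128597
Error: 0.000043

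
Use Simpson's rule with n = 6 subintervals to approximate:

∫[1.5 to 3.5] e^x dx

f(x) = e^x
a = 1.5, b = 3.5, n = 6
h = (b - a)/n = 0.333333

Simpson's rule: (h/3)[f(x₀) + 4f(x₁) + 2f(x₂) + ... + f(xₙ)]

x_0 = 1.5000, f(x_0) = 4.481689, coefficient = 1
x_1 = 1.8333, f(x_1) = 6.254701, coefficient = 4
x_2 = 2.1667, f(x_2) = 8.729138, coefficient = 2
x_3 = 2.5000, f(x_3) = 12.182494, coefficient = 4
x_4 = 2.8333, f(x_4) = 17.002040, coefficient = 2
x_5 = 3.1667, f(x_5) = 23.728258, coefficient = 4
x_6 = 3.5000, f(x_6) = 33.115452, coefficient = 1

I ≈ (0.333333/3) × 257.721310 = 28.635701
Exact value: 28.633763
Error: 0.001938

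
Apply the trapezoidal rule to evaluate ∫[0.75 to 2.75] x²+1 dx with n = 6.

f(x) = x²+1
a = 0.75, b = 2.75, n = 6
h = (b - a)/n = 0.333333

Trapezoidal rule: (h/2)[f(x₀) + 2f(x₁) + 2f(x₂) + ... + f(xₙ)]

x_0 = 0.7500, f(x_0) = 1.562500, coefficient = 1
x_1 = 1.0833, f(x_1) = 2.173611, coefficient = 2
x_2 = 1.4167, f(x_2) = 3.006944, coefficient = 2
x_3 = 1.7500, f(x_3) = 4.062500, coefficient = 2
x_4 = 2.0833, f(x_4) = 5.340278, coefficient = 2
x_5 = 2.4167, f(x_5) = 6.840278, coefficient = 2
x_6 = 2.7500, f(x_6) = 8.562500, coefficient = 1

I ≈ (0.333333/2) × 52.972222 = 8.828704
Exact value: 8.791667
Error: 0.037037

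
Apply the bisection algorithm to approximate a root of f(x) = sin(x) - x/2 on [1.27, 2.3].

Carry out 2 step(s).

f(x) = sin(x) - x/2
Initial interval: [1.27, 2.3]

Iteration 1:
  c_1 = (1.270000 + 2.300000)/2 = 1.785000
  f(c_1) = f(1.785000) = 0.084646
  f(a) × f(c) ≥ 0, new interval: [1.785000, 2.300000]
Iteration 2:
  c_2 = (1.785000 + 2.300000)/2 = 2.042500
  f(c_2) = f(2.042500) = -0.130455
  f(a) × f(c) < 0, new interval: [1.785000, 2.042500]

After 2 iteration(s), the approximation is c_2 = 2.042500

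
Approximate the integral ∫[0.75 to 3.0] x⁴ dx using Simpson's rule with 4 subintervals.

f(x) = x⁴
a = 0.75, b = 3.0, n = 4
h = (b - a)/n = 0.562500

Simpson's rule: (h/3)[f(x₀) + 4f(x₁) + 2f(x₂) + ... + f(xₙ)]

x_0 = 0.7500, f(x_0) = 0.316406, coefficient = 1
x_1 = 1.3125, f(x_1) = 2.967545, coefficient = 4
x_2 = 1.8750, f(x_2) = 12.359619, coefficient = 2
x_3 = 2.4375, f(x_3) = 35.300308, coefficient = 4
x_4 = 3.0000, f(x_4) = 81.000000, coefficient = 1

I ≈ (0.562500/3) × 259.107056 = 48.582573
Exact value: 48.552539
Error: 0.030034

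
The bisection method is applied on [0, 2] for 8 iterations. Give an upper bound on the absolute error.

Bisection error bound: |error| ≤ (b-a)/2^n
|error| ≤ (2 - 0)/2^8 = 2/2^8
|error| ≤ 0.0078125000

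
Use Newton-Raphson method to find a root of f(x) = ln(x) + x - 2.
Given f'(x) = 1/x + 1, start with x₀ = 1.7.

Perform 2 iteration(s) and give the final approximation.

f(x) = ln(x) + x - 2
f'(x) = 1/x + 1
x₀ = 1.7

Newton-Raphson formula: x_{n+1} = x_n - f(x_n)/f'(x_n)

Iteration 1:
  f(1.700000) = 0.230628
  f'(1.700000) = 1.588235
  x_1 = 1.700000 - 0.230628/1.588235 = 1.554790
Iteration 2:
  f(1.554790) = -0.003870
  f'(1.554790) = 1.643174
  x_2 = 1.554790 - (-0.003870)/1.643174 = 1.557145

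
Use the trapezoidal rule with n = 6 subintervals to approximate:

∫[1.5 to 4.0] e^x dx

f(x) = e^x
a = 1.5, b = 4.0, n = 6
h = (b - a)/n = 0.416667

Trapezoidal rule: (h/2)[f(x₀) + 2f(x₁) + 2f(x₂) + ... + f(xₙ)]

x_0 = 1.5000, f(x_0) = 4.481689, coefficient = 1
x_1 = 1.9167, f(x_1) = 6.798260, coefficient = 2
x_2 = 2.3333, f(x_2) = 10.312259, coefficient = 2
x_3 = 2.7500, f(x_3) = 15.642632, coefficient = 2
x_4 = 3.1667, f(x_4) = 23.728258, coefficient = 2
x_5 = 3.5833, f(x_5) = 35.993319, coefficient = 2
x_6 = 4.0000, f(x_6) = 54.598150, coefficient = 1

I ≈ (0.416667/2) × 244.029294 = 50.839436
Exact value: 50.116461
Error: 0.722975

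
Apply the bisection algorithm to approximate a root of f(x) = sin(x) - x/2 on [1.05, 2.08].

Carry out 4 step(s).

f(x) = sin(x) - x/2
Initial interval: [1.05, 2.08]

Iteration 1:
  c_1 = (1.050000 + 2.080000)/2 = 1.565000
  f(c_1) = f(1.565000) = 0.217483
  f(a) × f(c) ≥ 0, new interval: [1.565000, 2.080000]
Iteration 2:
  c_2 = (1.565000 + 2.080000)/2 = 1.822500
  f(c_2) = f(1.822500) = 0.057240
  f(a) × f(c) ≥ 0, new interval: [1.822500, 2.080000]
Iteration 3:
  c_3 = (1.822500 + 2.080000)/2 = 1.951250
  f(c_3) = f(1.951250) = -0.047129
  f(a) × f(c) < 0, new interval: [1.822500, 1.951250]
Iteration 4:
  c_4 = (1.822500 + 1.951250)/2 = 1.886875
  f(c_4) = f(1.886875) = 0.007024
  f(a) × f(c) ≥ 0, new interval: [1.886875, 1.951250]

After 4 iteration(s), the approximation is c_4 = 1.886875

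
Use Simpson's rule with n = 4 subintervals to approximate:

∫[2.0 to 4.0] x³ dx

f(x) = x³
a = 2.0, b = 4.0, n = 4
h = (b - a)/n = 0.500000

Simpson's rule: (h/3)[f(x₀) + 4f(x₁) + 2f(x₂) + ... + f(xₙ)]

x_0 = 2.0000, f(x_0) = 8.000000, coefficient = 1
x_1 = 2.5000, f(x_1) = 15.625000, coefficient = 4
x_2 = 3.0000, f(x_2) = 27.000000, coefficient = 2
x_3 = 3.5000, f(x_3) = 42.875000, coefficient = 4
x_4 = 4.0000, f(x_4) = 64.000000, coefficient = 1

I ≈ (0.500000/3) × 360.000000 = 60.000000
Exact value: 60.000000
Error: 0.000000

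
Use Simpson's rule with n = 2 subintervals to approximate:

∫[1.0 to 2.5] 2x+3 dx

f(x) = 2x+3
a = 1.0, b = 2.5, n = 2
h = (b - a)/n = 0.750000

Simpson's rule: (h/3)[f(x₀) + 4f(x₁) + 2f(x₂) + ... + f(xₙ)]

x_0 = 1.0000, f(x_0) = 5.000000, coefficient = 1
x_1 = 1.7500, f(x_1) = 6.500000, coefficient = 4
x_2 = 2.5000, f(x_2) = 8.000000, coefficient = 1

I ≈ (0.750000/3) × 39.000000 = 9.750000
Exact value: 9.750000
Error: 0.000000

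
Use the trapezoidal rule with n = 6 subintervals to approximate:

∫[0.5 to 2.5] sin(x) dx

f(x) = sin(x)
a = 0.5, b = 2.5, n = 6
h = (b - a)/n = 0.333333

Trapezoidal rule: (h/2)[f(x₀) + 2f(x₁) + 2f(x₂) + ... + f(xₙ)]

x_0 = 0.5000, f(x_0) = 0.479426, coefficient = 1
x_1 = 0.8333, f(x_1) = 0.740177, coefficient = 2
x_2 = 1.1667, f(x_2) = 0.919445, coefficient = 2
x_3 = 1.5000, f(x_3) = 0.997495, coefficient = 2
x_4 = 1.8333, f(x_4) = 0.965735, coefficient = 2
x_5 = 2.1667, f(x_5) = 0.827660, coefficient = 2
x_6 = 2.5000, f(x_6) = 0.598472, coefficient = 1

I ≈ (0.333333/2) × 9.978921 = 1.663154
Exact value: 1.678726
Error: 0.015573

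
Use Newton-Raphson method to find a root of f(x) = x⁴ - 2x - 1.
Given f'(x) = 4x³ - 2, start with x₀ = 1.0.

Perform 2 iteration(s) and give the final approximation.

f(x) = x⁴ - 2x - 1
f'(x) = 4x³ - 2
x₀ = 1.0

Newton-Raphson formula: x_{n+1} = x_n - f(x_n)/f'(x_n)

Iteration 1:
  f(1.000000) = -2.000000
  f'(1.000000) = 2.000000
  x_1 = 1.000000 - (-2.000000)/2.000000 = 2.000000
Iteration 2:
  f(2.000000) = 11.000000
  f'(2.000000) = 30.000000
  x_2 = 2.000000 - 11.000000/30.000000 = 1.633333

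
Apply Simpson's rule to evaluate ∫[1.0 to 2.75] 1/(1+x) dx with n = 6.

f(x) = 1/(1+x)
a = 1.0, b = 2.75, n = 6
h = (b - a)/n = 0.291667

Simpson's rule: (h/3)[f(x₀) + 4f(x₁) + 2f(x₂) + ... + f(xₙ)]

x_0 = 1.0000, f(x_0) = 0.500000, coefficient = 1
x_1 = 1.2917, f(x_1) = 0.436364, coefficient = 4
x_2 = 1.5833, f(x_2) = 0.387097, coefficient = 2
x_3 = 1.8750, f(x_3) = 0.347826, coefficient = 4
x_4 = 2.1667, f(x_4) = 0.315789, coefficient = 2
x_5 = 2.4583, f(x_5) = 0.289157, coefficient = 4
x_6 = 2.7500, f(x_6) = 0.266667, coefficient = 1

I ≈ (0.291667/3) × 6.465825 = 0.628622
Exact value: 0.628609
Error: 0.000013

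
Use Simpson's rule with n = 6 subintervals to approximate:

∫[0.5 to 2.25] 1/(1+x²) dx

f(x) = 1/(1+x²)
a = 0.5, b = 2.25, n = 6
h = (b - a)/n = 0.291667

Simpson's rule: (h/3)[f(x₀) + 4f(x₁) + 2f(x₂) + ... + f(xₙ)]

x_0 = 0.5000, f(x_0) = 0.800000, coefficient = 1
x_1 = 0.7917, f(x_1) = 0.614728, coefficient = 4
x_2 = 1.0833, f(x_2) = 0.460064, coefficient = 2
x_3 = 1.3750, f(x_3) = 0.345946, coefficient = 4
x_4 = 1.6667, f(x_4) = 0.264706, coefficient = 2
x_5 = 1.9583, f(x_5) = 0.206822, coefficient = 4
x_6 = 2.2500, f(x_6) = 0.164948, coefficient = 1

I ≈ (0.291667/3) × 7.084472 = 0.688768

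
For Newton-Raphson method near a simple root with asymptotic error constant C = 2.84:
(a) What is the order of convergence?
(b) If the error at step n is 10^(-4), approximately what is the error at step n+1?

(a) Newton-Raphson has quadratic (order 2) convergence near simple roots.
    This means |e_{n+1}| ≈ C|e_n|².

(b) With |e_n| = 10^(-4) and C = 2.84:
    |e_{n+1}| ≈ 2.84 × (10^(-4))² = 2.84 × 10^(-8)

(a) 2 (quadratic); (b) |e_{n+1}| ≈ 2.840e-08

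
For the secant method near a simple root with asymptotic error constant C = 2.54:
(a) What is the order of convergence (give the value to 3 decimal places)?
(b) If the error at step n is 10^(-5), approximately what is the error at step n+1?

(a) Secant method has superlinear convergence with order φ = (1+√5)/2 ≈ 1.618.
    This means |e_{n+1}| ≈ C|e_n|^1.618.

(b) With |e_n| = 10^(-5) and C = 2.54:
    |e_{n+1}| ≈ 2.54 × (10^(-5))^1.618 = 2.54 × 10^(-8.09)

(a) ≈ 1.618 (golden ratio); (b) |e_{n+1}| ≈ 2.064e-08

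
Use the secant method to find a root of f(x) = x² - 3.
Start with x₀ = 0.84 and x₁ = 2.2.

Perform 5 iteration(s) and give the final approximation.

f(x) = x² - 3
x₀ = 0.84, x₁ = 2.2

Secant formula: x_{n+1} = x_n - f(x_n)(x_n - x_{n-1})/(f(x_n) - f(x_{n-1}))

Iteration 1:
  f(0.840000) = -2.294400
  f(2.200000) = 1.840000
  x_2 = 2.200000 - 1.840000×(2.200000 - 0.840000)/(1.840000 - (-2.294400))
       = 1.594737
Iteration 2:
  f(2.200000) = 1.840000
  f(1.594737) = -0.456814
  x_3 = 1.594737 - (-0.456814)×(1.594737 - 2.200000)/(-0.456814 - 1.840000)
       = 1.715118
Iteration 3:
  f(1.594737) = -0.456814
  f(1.715118) = -0.058371
  x_4 = 1.715118 - (-0.058371)×(1.715118 - 1.594737)/(-0.058371 - (-0.456814))
       = 1.732753
Iteration 4:
  f(1.715118) = -0.058371
  f(1.732753) = 0.002434
  x_5 = 1.732753 - 0.002434×(1.732753 - 1.715118)/(0.002434 - (-0.058371))
       = 1.732047
Iteration 5:
  f(1.732753) = 0.002434
  f(1.732047) = -0.000012
  x_6 = 1.732047 - (-0.000012)×(1.732047 - 1.732753)/(-0.000012 - 0.002434)
       = 1.732051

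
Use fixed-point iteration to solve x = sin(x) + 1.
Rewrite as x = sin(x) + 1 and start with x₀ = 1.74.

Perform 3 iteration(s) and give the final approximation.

Equation: x = sin(x) + 1
Fixed-point form: x = sin(x) + 1
x₀ = 1.74

x_1 = g(1.740000) = 1.985719
x_2 = g(1.985719) = 1.915147
x_3 = g(1.915147) = 1.941295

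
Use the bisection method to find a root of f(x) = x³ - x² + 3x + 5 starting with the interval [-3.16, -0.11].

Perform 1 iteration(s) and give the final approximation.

f(x) = x³ - x² + 3x + 5
Initial interval: [-3.16, -0.11]

Iteration 1:
  c_1 = (-3.160000 + (-0.110000))/2 = -1.635000
  f(c_1) = f(-1.635000) = -6.948948
  f(a) × f(c) ≥ 0, new interval: [-1.635000, -0.110000]

After 1 iteration(s), the approximation is c_1 = -1.635000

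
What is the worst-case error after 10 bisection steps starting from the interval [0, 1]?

Bisection error bound: |error| ≤ (b-a)/2^n
|error| ≤ (1 - 0)/2^10 = 1/2^10
|error| ≤ 0.0009765625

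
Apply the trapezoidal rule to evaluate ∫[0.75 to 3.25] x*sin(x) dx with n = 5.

f(x) = x*sin(x)
a = 0.75, b = 3.25, n = 5
h = (b - a)/n = 0.500000

Trapezoidal rule: (h/2)[f(x₀) + 2f(x₁) + 2f(x₂) + ... + f(xₙ)]

x_0 = 0.7500, f(x_0) = 0.511229, coefficient = 1
x_1 = 1.2500, f(x_1) = 1.186231, coefficient = 2
x_2 = 1.7500, f(x_2) = 1.721975, coefficient = 2
x_3 = 2.2500, f(x_3) = 1.750665, coefficient = 2
x_4 = 2.7500, f(x_4) = 1.049568, coefficient = 2
x_5 = 3.2500, f(x_5) = -0.351634, coefficient = 1

I ≈ (0.500000/2) × 11.576472 = 2.894118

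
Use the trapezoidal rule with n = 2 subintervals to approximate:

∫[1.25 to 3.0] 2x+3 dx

f(x) = 2x+3
a = 1.25, b = 3.0, n = 2
h = (b - a)/n = 0.875000

Trapezoidal rule: (h/2)[f(x₀) + 2f(x₁) + 2f(x₂) + ... + f(xₙ)]

x_0 = 1.2500, f(x_0) = 5.500000, coefficient = 1
x_1 = 2.1250, f(x_1) = 7.250000, coefficient = 2
x_2 = 3.0000, f(x_2) = 9.000000, coefficient = 1

I ≈ (0.875000/2) × 29.000000 = 12.687500
Exact value: 12.687500
Error: 0.000000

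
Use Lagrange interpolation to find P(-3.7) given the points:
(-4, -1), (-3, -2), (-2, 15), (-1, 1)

Lagrange interpolation formula:
P(x) = Σ yᵢ × Lᵢ(x)
where Lᵢ(x) = Π_{j≠i} (x - xⱼ)/(xᵢ - xⱼ)

L_0(-3.7) = (-3.7 - (-3))/(-4 - (-3)) × (-3.7 - (-2))/(-4 - (-2)) × (-3.7 - (-1))/(-4 - (-1)) = 0.535500
L_1(-3.7) = (-3.7 - (-4))/(-3 - (-4)) × (-3.7 - (-2))/(-3 - (-2)) × (-3.7 - (-1))/(-3 - (-1)) = 0.688500
L_2(-3.7) = (-3.7 - (-4))/(-2 - (-4)) × (-3.7 - (-3))/(-2 - (-3)) × (-3.7 - (-1))/(-2 - (-1)) = -0.283500
L_3(-3.7) = (-3.7 - (-4))/(-1 - (-4)) × (-3.7 - (-3))/(-1 - (-3)) × (-3.7 - (-2))/(-1 - (-2)) = 0.059500

P(-3.7) = (-1)×L_0(-3.7) + (-2)×L_1(-3.7) + 15×L_2(-3.7) + 1×L_3(-3.7)
P(-3.7) = -6.105500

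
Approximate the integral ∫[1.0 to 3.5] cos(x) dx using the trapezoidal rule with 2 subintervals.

f(x) = cos(x)
a = 1.0, b = 3.5, n = 2
h = (b - a)/n = 1.250000

Trapezoidal rule: (h/2)[f(x₀) + 2f(x₁) + 2f(x₂) + ... + f(xₙ)]

x_0 = 1.0000, f(x_0) = 0.540302, coefficient = 1
x_1 = 2.2500, f(x_1) = -0.628174, coefficient = 2
x_2 = 3.5000, f(x_2) = -0.936457, coefficient = 1

I ≈ (1.250000/2) × -1.652502 = -1.032814
Exact value: -1.192254
Error: 0.159441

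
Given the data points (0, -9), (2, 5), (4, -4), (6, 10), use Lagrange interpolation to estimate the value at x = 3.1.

Lagrange interpolation formula:
P(x) = Σ yᵢ × Lᵢ(x)
where Lᵢ(x) = Π_{j≠i} (x - xⱼ)/(xᵢ - xⱼ)

L_0(3.1) = (3.1 - 2)/(0 - 2) × (3.1 - 4)/(0 - 4) × (3.1 - 6)/(0 - 6) = -0.059812
L_1(3.1) = (3.1 - 0)/(2 - 0) × (3.1 - 4)/(2 - 4) × (3.1 - 6)/(2 - 6) = 0.505687
L_2(3.1) = (3.1 - 0)/(4 - 0) × (3.1 - 2)/(4 - 2) × (3.1 - 6)/(4 - 6) = 0.618063
L_3(3.1) = (3.1 - 0)/(6 - 0) × (3.1 - 2)/(6 - 2) × (3.1 - 4)/(6 - 4) = -0.063938

P(3.1) = (-9)×L_0(3.1) + 5×L_1(3.1) + (-4)×L_2(3.1) + 10×L_3(3.1)
P(3.1) = -0.044875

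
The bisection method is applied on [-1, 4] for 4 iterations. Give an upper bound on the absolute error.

Bisection error bound: |error| ≤ (b-a)/2^n
|error| ≤ (4 - (-1))/2^4 = 5/2^4
|error| ≤ 0.3125000000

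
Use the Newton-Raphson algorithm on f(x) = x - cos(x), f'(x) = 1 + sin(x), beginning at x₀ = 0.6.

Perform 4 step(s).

f(x) = x - cos(x)
f'(x) = 1 + sin(x)
x₀ = 0.6

Newton-Raphson formula: x_{n+1} = x_n - f(x_n)/f'(x_n)

Iteration 1:
  f(0.600000) = -0.225336
  f'(0.600000) = 1.564642
  x_1 = 0.600000 - (-0.225336)/1.564642 = 0.744017
Iteration 2:
  f(0.744017) = 0.008264
  f'(0.744017) = 1.677249
  x_2 = 0.744017 - 0.008264/1.677249 = 0.739090
Iteration 3:
  f(0.739090) = 0.000009
  f'(0.739090) = 1.673616
  x_3 = 0.739090 - 0.000009/1.673616 = 0.739085
Iteration 4:
  f(0.739085) = 0.000000
  f'(0.739085) = 1.673612
  x_4 = 0.739085 - 0.000000/1.673612 = 0.739085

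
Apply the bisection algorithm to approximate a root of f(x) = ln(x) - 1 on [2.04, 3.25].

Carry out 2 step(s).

f(x) = ln(x) - 1
Initial interval: [2.04, 3.25]

Iteration 1:
  c_1 = (2.040000 + 3.250000)/2 = 2.645000
  f(c_1) = f(2.645000) = -0.027329
  f(a) × f(c) ≥ 0, new interval: [2.645000, 3.250000]
Iteration 2:
  c_2 = (2.645000 + 3.250000)/2 = 2.947500
  f(c_2) = f(2.947500) = 0.080957
  f(a) × f(c) < 0, new interval: [2.645000, 2.947500]

After 2 iteration(s), the approximation is c_2 = 2.947500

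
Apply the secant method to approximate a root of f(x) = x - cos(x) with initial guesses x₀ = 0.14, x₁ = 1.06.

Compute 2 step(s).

f(x) = x - cos(x)
x₀ = 0.14, x₁ = 1.06

Secant formula: x_{n+1} = x_n - f(x_n)(x_n - x_{n-1})/(f(x_n) - f(x_{n-1}))

Iteration 1:
  f(0.140000) = -0.850216
  f(1.060000) = 0.571128
  x_2 = 1.060000 - 0.571128×(1.060000 - 0.140000)/(0.571128 - (-0.850216))
       = 0.690323
Iteration 2:
  f(1.060000) = 0.571128
  f(0.690323) = -0.080717
  x_3 = 0.690323 - (-0.080717)×(0.690323 - 1.060000)/(-0.080717 - 0.571128)
       = 0.736100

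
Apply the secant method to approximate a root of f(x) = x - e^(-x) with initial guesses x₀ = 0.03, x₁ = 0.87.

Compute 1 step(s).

f(x) = x - e^(-x)
x₀ = 0.03, x₁ = 0.87

Secant formula: x_{n+1} = x_n - f(x_n)(x_n - x_{n-1})/(f(x_n) - f(x_{n-1}))

Iteration 1:
  f(0.030000) = -0.940446
  f(0.870000) = 0.451048
  x_2 = 0.870000 - 0.451048×(0.870000 - 0.030000)/(0.451048 - (-0.940446))
       = 0.597717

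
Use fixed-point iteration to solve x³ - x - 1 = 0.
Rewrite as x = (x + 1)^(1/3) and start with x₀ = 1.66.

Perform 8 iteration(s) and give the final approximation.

Equation: x³ - x - 1 = 0
Fixed-point form: x = (x + 1)^(1/3)
x₀ = 1.66

x_1 = g(1.660000) = 1.385566
x_2 = g(1.385566) = 1.336176
x_3 = g(1.336176) = 1.326891
x_4 = g(1.326891) = 1.325131
x_5 = g(1.325131) = 1.324796
x_6 = g(1.324796) = 1.324733
x_7 = g(1.324733) = 1.324721
x_8 = g(1.324721) = 1.324718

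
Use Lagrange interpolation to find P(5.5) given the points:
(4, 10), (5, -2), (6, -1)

Lagrange interpolation formula:
P(x) = Σ yᵢ × Lᵢ(x)
where Lᵢ(x) = Π_{j≠i} (x - xⱼ)/(xᵢ - xⱼ)

L_0(5.5) = (5.5 - 5)/(4 - 5) × (5.5 - 6)/(4 - 6) = -0.125000
L_1(5.5) = (5.5 - 4)/(5 - 4) × (5.5 - 6)/(5 - 6) = 0.750000
L_2(5.5) = (5.5 - 4)/(6 - 4) × (5.5 - 5)/(6 - 5) = 0.375000

P(5.5) = 10×L_0(5.5) + (-2)×L_1(5.5) + (-1)×L_2(5.5)
P(5.5) = -3.125000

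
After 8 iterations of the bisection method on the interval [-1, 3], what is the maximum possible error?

Bisection error bound: |error| ≤ (b-a)/2^n
|error| ≤ (3 - (-1))/2^8 = 4/2^8
|error| ≤ 0.0156250000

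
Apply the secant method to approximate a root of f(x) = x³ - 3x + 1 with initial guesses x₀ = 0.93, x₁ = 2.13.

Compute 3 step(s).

f(x) = x³ - 3x + 1
x₀ = 0.93, x₁ = 2.13

Secant formula: x_{n+1} = x_n - f(x_n)(x_n - x_{n-1})/(f(x_n) - f(x_{n-1}))

Iteration 1:
  f(0.930000) = -0.985643
  f(2.130000) = 4.273597
  x_2 = 2.130000 - 4.273597×(2.130000 - 0.930000)/(4.273597 - (-0.985643))
       = 1.154894
Iteration 2:
  f(2.130000) = 4.273597
  f(1.154894) = -0.924307
  x_3 = 1.154894 - (-0.924307)×(1.154894 - 2.130000)/(-0.924307 - 4.273597)
       = 1.328290
Iteration 3:
  f(1.154894) = -0.924307
  f(1.328290) = -0.641295
  x_4 = 1.328290 - (-0.641295)×(1.328290 - 1.154894)/(-0.641295 - (-0.924307))
       = 1.721200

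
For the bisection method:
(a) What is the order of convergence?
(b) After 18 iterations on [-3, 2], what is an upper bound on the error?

(a) Bisection has linear (order 1) convergence; the error is halved each step.

(b) Error bound = (b-a)/2^n = (2 - (-3))/2^{18}
    = 5/2^{18}

(a) 1 (linear); (b) error ≤ 1.91e-05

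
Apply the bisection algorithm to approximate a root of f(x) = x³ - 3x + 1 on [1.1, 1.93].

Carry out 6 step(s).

f(x) = x³ - 3x + 1
Initial interval: [1.1, 1.93]

Iteration 1:
  c_1 = (1.100000 + 1.930000)/2 = 1.515000
  f(c_1) = f(1.515000) = -0.067734
  f(a) × f(c) ≥ 0, new interval: [1.515000, 1.930000]
Iteration 2:
  c_2 = (1.515000 + 1.930000)/2 = 1.722500
  f(c_2) = f(1.722500) = 0.943168
  f(a) × f(c) < 0, new interval: [1.515000, 1.722500]
Iteration 3:
  c_3 = (1.515000 + 1.722500)/2 = 1.618750
  f(c_3) = f(1.618750) = 0.385444
  f(a) × f(c) < 0, new interval: [1.515000, 1.618750]
Iteration 4:
  c_4 = (1.515000 + 1.618750)/2 = 1.566875
  f(c_4) = f(1.566875) = 0.146206
  f(a) × f(c) < 0, new interval: [1.515000, 1.566875]
Iteration 5:
  c_5 = (1.515000 + 1.566875)/2 = 1.540938
  f(c_5) = f(1.540938) = 0.036126
  f(a) × f(c) < 0, new interval: [1.515000, 1.540938]
Iteration 6:
  c_6 = (1.515000 + 1.540938)/2 = 1.527969
  f(c_6) = f(1.527969) = -0.016575
  f(a) × f(c) ≥ 0, new interval: [1.527969, 1.540938]

After 6 iteration(s), the approximation is c_6 = 1.527969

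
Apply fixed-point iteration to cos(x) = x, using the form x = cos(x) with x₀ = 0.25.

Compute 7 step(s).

Equation: cos(x) = x
Fixed-point form: x = cos(x)
x₀ = 0.25

x_1 = g(0.250000) = 0.968912
x_2 = g(0.968912) = 0.566196
x_3 = g(0.566196) = 0.843947
x_4 = g(0.843947) = 0.664518
x_5 = g(0.664518) = 0.787214
x_6 = g(0.787214) = 0.705822
x_7 = g(0.705822) = 0.761079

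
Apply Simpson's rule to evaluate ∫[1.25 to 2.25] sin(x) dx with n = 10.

f(x) = sin(x)
a = 1.25, b = 2.25, n = 10
h = (b - a)/n = 0.100000

Simpson's rule: (h/3)[f(x₀) + 4f(x₁) + 2f(x₂) + ... + f(xₙ)]

x_0 = 1.2500, f(x_0) = 0.948985, coefficient = 1
x_1 = 1.3500, f(x_1) = 0.975723, coefficient = 4
x_2 = 1.4500, f(x_2) = 0.992713, coefficient = 2
x_3 = 1.5500, f(x_3) = 0.999784, coefficient = 4
x_4 = 1.6500, f(x_4) = 0.996865, coefficient = 2
x_5 = 1.7500, f(x_5) = 0.983986, coefficient = 4
x_6 = 1.8500, f(x_6) = 0.961275, coefficient = 2
x_7 = 1.9500, f(x_7) = 0.928960, coefficient = 4
x_8 = 2.0500, f(x_8) = 0.887362, coefficient = 2
x_9 = 2.1500, f(x_9) = 0.836899, coefficient = 4
x_10 = 2.2500, f(x_10) = 0.778073, coefficient = 1

I ≈ (0.100000/3) × 28.304895 = 0.943497
Exact value: 0.943496
Error: 0.000001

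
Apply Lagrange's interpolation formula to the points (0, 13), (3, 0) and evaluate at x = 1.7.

Lagrange interpolation formula:
P(x) = Σ yᵢ × Lᵢ(x)
where Lᵢ(x) = Π_{j≠i} (x - xⱼ)/(xᵢ - xⱼ)

L_0(1.7) = (1.7 - 3)/(0 - 3) = 0.433333
L_1(1.7) = (1.7 - 0)/(3 - 0) = 0.566667

P(1.7) = 13×L_0(1.7) + 0×L_1(1.7)
P(1.7) = 5.633333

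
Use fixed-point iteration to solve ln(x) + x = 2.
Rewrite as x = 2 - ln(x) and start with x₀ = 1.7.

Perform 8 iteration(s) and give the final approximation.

Equation: ln(x) + x = 2
Fixed-point form: x = 2 - ln(x)
x₀ = 1.7

x_1 = g(1.700000) = 1.469372
x_2 = g(1.469372) = 1.615165
x_3 = g(1.615165) = 1.520563
x_4 = g(1.520563) = 1.580919
x_5 = g(1.580919) = 1.541993
x_6 = g(1.541993) = 1.566924
x_7 = g(1.566924) = 1.550886
x_8 = g(1.550886) = 1.561174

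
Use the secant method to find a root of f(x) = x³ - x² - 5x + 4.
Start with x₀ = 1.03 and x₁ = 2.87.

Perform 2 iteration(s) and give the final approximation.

f(x) = x³ - x² - 5x + 4
x₀ = 1.03, x₁ = 2.87

Secant formula: x_{n+1} = x_n - f(x_n)(x_n - x_{n-1})/(f(x_n) - f(x_{n-1}))

Iteration 1:
  f(1.030000) = -1.118173
  f(2.870000) = 5.053003
  x_2 = 2.870000 - 5.053003×(2.870000 - 1.030000)/(5.053003 - (-1.118173))
       = 1.363395
Iteration 2:
  f(2.870000) = 5.053003
  f(1.363395) = -2.141479
  x_3 = 1.363395 - (-2.141479)×(1.363395 - 2.870000)/(-2.141479 - 5.053003)
       = 1.811845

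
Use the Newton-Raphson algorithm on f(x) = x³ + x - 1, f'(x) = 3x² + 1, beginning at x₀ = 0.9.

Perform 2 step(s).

f(x) = x³ + x - 1
f'(x) = 3x² + 1
x₀ = 0.9

Newton-Raphson formula: x_{n+1} = x_n - f(x_n)/f'(x_n)

Iteration 1:
  f(0.900000) = 0.629000
  f'(0.900000) = 3.430000
  x_1 = 0.900000 - 0.629000/3.430000 = 0.716618
Iteration 2:
  f(0.716618) = 0.084631
  f'(0.716618) = 2.540624
  x_2 = 0.716618 - 0.084631/2.540624 = 0.683307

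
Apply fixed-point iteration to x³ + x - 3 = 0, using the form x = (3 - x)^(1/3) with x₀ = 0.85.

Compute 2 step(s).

Equation: x³ + x - 3 = 0
Fixed-point form: x = (3 - x)^(1/3)
x₀ = 0.85

x_1 = g(0.850000) = 1.290663
x_2 = g(1.290663) = 1.195664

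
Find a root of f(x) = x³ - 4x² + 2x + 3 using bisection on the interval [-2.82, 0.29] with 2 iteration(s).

f(x) = x³ - 4x² + 2x + 3
Initial interval: [-2.82, 0.29]

Iteration 1:
  c_1 = (-2.820000 + 0.290000)/2 = -1.265000
  f(c_1) = f(-1.265000) = -7.955185
  f(a) × f(c) ≥ 0, new interval: [-1.265000, 0.290000]
Iteration 2:
  c_2 = (-1.265000 + 0.290000)/2 = -0.487500
  f(c_2) = f(-0.487500) = 0.958518
  f(a) × f(c) < 0, new interval: [-1.265000, -0.487500]

After 2 iteration(s), the approximation is c_2 = -0.487500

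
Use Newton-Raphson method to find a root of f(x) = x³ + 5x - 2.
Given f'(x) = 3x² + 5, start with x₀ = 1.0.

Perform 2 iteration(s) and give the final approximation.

f(x) = x³ + 5x - 2
f'(x) = 3x² + 5
x₀ = 1.0

Newton-Raphson formula: x_{n+1} = x_n - f(x_n)/f'(x_n)

Iteration 1:
  f(1.000000) = 4.000000
  f'(1.000000) = 8.000000
  x_1 = 1.000000 - 4.000000/8.000000 = 0.500000
Iteration 2:
  f(0.500000) = 0.625000
  f'(0.500000) = 5.750000
  x_2 = 0.500000 - 0.625000/5.750000 = 0.391304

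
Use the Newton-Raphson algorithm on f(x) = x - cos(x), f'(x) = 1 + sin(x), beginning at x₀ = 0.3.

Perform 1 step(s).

f(x) = x - cos(x)
f'(x) = 1 + sin(x)
x₀ = 0.3

Newton-Raphson formula: x_{n+1} = x_n - f(x_n)/f'(x_n)

Iteration 1:
  f(0.300000) = -0.655336
  f'(0.300000) = 1.295520
  x_1 = 0.300000 - (-0.655336)/1.295520 = 0.805848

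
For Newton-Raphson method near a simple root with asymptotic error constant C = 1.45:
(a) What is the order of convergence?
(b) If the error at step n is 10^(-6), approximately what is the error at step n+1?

(a) Newton-Raphson has quadratic (order 2) convergence near simple roots.
    This means |e_{n+1}| ≈ C|e_n|².

(b) With |e_n| = 10^(-6) and C = 1.45:
    |e_{n+1}| ≈ 1.45 × (10^(-6))² = 1.45 × 10^(-12)

(a) 2 (quadratic); (b) |e_{n+1}| ≈ 1.450e-12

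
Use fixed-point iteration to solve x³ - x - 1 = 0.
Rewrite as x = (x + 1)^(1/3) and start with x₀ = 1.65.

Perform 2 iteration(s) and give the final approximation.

Equation: x³ - x - 1 = 0
Fixed-point form: x = (x + 1)^(1/3)
x₀ = 1.65

x_1 = g(1.650000) = 1.383828
x_2 = g(1.383828) = 1.335852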